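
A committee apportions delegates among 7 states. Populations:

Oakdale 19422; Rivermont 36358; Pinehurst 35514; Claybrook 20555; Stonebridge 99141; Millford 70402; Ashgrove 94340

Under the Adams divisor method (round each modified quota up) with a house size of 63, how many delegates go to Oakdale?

4

Standard divisor 375732/63 ≈ 5964; standard quotas: Oakdale 3.257, Rivermont 6.096, Pinehurst 5.955, Claybrook 3.447, Stonebridge 16.623, Millford 11.804, Ashgrove 15.818.
Rounding up gives 4, 7, 6, 4, 17, 12, 16 = 66 seats, so the divisor must be adjusted.
With modified divisor 6300: modified quotas Oakdale 3.083, Rivermont 5.771, Pinehurst 5.637, Claybrook 3.263, Stonebridge 15.737, Millford 11.175, Ashgrove 14.975.
Rounding up: Oakdale 4, Rivermont 6, Pinehurst 6, Claybrook 4, Stonebridge 16, Millford 12, Ashgrove 15 (total 63).
Oakdale receives 4.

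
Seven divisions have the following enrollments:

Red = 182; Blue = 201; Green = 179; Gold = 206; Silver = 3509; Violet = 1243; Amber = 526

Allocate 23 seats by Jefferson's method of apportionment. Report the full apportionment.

Standard divisor 6046/23 ≈ 262.87; standard quotas: Red 0.692, Blue 0.765, Green 0.681, Gold 0.784, Silver 13.349, Violet 4.729, Amber 2.001.
Rounding down gives 0, 0, 0, 0, 13, 4, 2 = 19 seats, so the divisor must be adjusted.
With modified divisor 213: modified quotas Red 0.854, Blue 0.944, Green 0.840, Gold 0.967, Silver 16.474, Violet 5.836, Amber 2.469.
Rounding down: Red 0, Blue 0, Green 0, Gold 0, Silver 16, Violet 5, Amber 2 (total 23).

Red 0, Blue 0, Green 0, Gold 0, Silver 16, Violet 5, Amber 2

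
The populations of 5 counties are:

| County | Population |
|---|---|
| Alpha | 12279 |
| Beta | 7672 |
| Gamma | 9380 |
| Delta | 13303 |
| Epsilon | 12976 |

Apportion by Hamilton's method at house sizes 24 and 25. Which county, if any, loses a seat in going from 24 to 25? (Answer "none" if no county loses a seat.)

At 24 seats: Alpha 5, Beta 3, Gamma 4, Delta 6, Epsilon 6.
At 25 seats: Alpha 6, Beta 3, Gamma 4, Delta 6, Epsilon 6.
No county's allocation decreased.

none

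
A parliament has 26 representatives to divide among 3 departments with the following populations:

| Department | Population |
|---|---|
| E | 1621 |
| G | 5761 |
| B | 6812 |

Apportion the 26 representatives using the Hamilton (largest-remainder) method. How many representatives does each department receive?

Standard divisor: 14194 ÷ 26 ≈ 545.923.
Standard quotas: E 2.9693, G 10.5528, B 12.4779.
Lower quotas: E 2, G 10, B 12 (sum 24, leaving 2 seats).
Remainders in descending order: E 0.9693, G 0.5528, B 0.4779.
The surplus seats go to E, G.

E 3, G 11, B 12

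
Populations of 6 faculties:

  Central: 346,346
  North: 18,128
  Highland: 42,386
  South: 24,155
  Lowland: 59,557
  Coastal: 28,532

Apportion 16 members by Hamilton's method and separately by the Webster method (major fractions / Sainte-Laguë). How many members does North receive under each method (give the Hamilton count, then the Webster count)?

Hamilton: Central 11, North 0, Highland 1, South 1, Lowland 2, Coastal 1.
Webster: Central 10, North 1, Highland 1, South 1, Lowland 2, Coastal 1.
North gets 0 under Hamilton and 1 under Webster.

0 and 1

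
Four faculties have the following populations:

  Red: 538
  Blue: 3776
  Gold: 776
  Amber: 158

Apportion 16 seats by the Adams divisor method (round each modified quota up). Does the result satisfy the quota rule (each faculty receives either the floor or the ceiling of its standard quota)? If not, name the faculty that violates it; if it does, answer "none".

Blue

Standard quotas: Red 1.640, Blue 11.512, Gold 2.366, Amber 0.482.
Adams allocation: Red 2, Blue 10, Gold 3, Amber 1.
Blue has quota 11.512 (lower 11, upper 12) but receives 10 — outside the quota interval.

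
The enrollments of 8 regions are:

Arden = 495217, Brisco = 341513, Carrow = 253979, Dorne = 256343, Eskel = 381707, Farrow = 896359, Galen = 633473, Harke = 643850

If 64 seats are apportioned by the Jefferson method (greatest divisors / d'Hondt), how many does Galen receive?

11

Standard divisor 3902441/64 ≈ 60975.641; standard quotas: Arden 8.122, Brisco 5.601, Carrow 4.165, Dorne 4.204, Eskel 6.260, Farrow 14.700, Galen 10.389, Harke 10.559.
Rounding down gives 8, 5, 4, 4, 6, 14, 10, 10 = 61 seats, so the divisor must be adjusted.
With modified divisor 57300: modified quotas Arden 8.643, Brisco 5.960, Carrow 4.432, Dorne 4.474, Eskel 6.662, Farrow 15.643, Galen 11.055, Harke 11.236.
Rounding down: Arden 8, Brisco 5, Carrow 4, Dorne 4, Eskel 6, Farrow 15, Galen 11, Harke 11 (total 64).
Galen receives 11.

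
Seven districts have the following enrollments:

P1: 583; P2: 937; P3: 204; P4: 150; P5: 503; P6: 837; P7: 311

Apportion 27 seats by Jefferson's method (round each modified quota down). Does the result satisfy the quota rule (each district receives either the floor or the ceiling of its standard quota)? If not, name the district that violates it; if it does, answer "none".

Standard quotas: P1 4.466, P2 7.177, P3 1.563, P4 1.149, P5 3.853, P6 6.411, P7 2.382.
Jefferson allocation: P1 4, P2 8, P3 1, P4 1, P5 4, P6 7, P7 2.
Every allocation lies between the lower and upper quota.

none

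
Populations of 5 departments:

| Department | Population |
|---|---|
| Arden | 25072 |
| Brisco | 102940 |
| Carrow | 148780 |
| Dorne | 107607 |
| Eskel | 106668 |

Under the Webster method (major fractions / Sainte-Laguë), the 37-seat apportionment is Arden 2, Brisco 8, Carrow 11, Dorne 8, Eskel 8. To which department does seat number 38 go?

Carrow

Priority for the next seat is population ÷ (current seats + 0.5).
Priorities: Arden 10028.800, Brisco 12110.588, Carrow 12937.391, Dorne 12659.647, Eskel 12549.176.
Highest priority: Carrow.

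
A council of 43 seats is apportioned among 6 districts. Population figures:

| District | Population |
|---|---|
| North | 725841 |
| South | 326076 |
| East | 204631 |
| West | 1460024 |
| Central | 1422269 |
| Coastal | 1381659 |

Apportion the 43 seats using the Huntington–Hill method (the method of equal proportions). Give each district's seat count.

With divisor 132128: modified quotas North 5.493, South 2.468, East 1.549, West 11.050, Central 10.764, Coastal 10.457.
Geometric-mean thresholds: North √(5·6)=5.477, South √(2·3)=2.449, East √(1·2)=1.414, West √(11·12)=11.489, Central √(10·11)=10.488, Coastal √(10·11)=10.488.
Each quota rounded against its threshold gives North 6, South 3, East 2, West 11, Central 11, Coastal 10 (total 43).

North=6; South=3; East=2; West=11; Central=11; Coastal=10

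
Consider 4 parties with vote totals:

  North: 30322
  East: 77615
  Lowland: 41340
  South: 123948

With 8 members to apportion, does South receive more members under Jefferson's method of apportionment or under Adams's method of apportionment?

Jefferson: North 1, East 2, Lowland 1, South 4.
Adams: North 1, East 2, Lowland 2, South 3.
South gets 4 under Jefferson and 3 under Adams.

Jefferson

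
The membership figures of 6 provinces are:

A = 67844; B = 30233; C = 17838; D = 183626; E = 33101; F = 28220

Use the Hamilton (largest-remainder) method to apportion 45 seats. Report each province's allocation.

A 8, B 4, C 2, D 23, E 4, F 4

Total 360862; standard divisor 360862/45 ≈ 8019.156.
Standard quotas: A 8.4602, B 3.7701, C 2.2244, D 22.8984, E 4.1277, F 3.5191.
Lower quotas: A 8, B 3, C 2, D 22, E 4, F 3 (sum 42, leaving 3 seats).
Remainders in descending order: D 0.8984, B 0.7701, F 0.5191, A 0.4602, C 0.2244, E 0.1277.
The surplus seats go to D, B, F.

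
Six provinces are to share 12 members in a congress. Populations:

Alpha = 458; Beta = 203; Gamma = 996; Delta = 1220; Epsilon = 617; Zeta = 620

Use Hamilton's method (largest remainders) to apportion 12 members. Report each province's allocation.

Alpha 1; Beta 1; Gamma 3; Delta 3; Epsilon 2; Zeta 2

Total 4114; standard divisor 4114/12 ≈ 342.833.
Standard quotas: Alpha 1.336, Beta 0.592, Gamma 2.905, Delta 3.559, Epsilon 1.800, Zeta 1.808.
Lower quotas: Alpha 1, Beta 0, Gamma 2, Delta 3, Epsilon 1, Zeta 1 (sum 8, leaving 4 seats).
Remainders in descending order: Gamma 0.905, Zeta 0.808, Epsilon 0.800, Beta 0.592, Delta 0.559, Alpha 0.336.
The surplus seats go to Gamma, Zeta, Epsilon, Beta.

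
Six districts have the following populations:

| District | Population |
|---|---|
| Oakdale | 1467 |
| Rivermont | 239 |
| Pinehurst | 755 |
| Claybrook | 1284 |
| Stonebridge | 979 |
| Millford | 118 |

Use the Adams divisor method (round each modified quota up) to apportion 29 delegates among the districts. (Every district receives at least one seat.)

Oakdale 8; Rivermont 2; Pinehurst 5; Claybrook 7; Stonebridge 6; Millford 1

Standard divisor 4842/29 ≈ 166.966; standard quotas: Oakdale 8.786, Rivermont 1.431, Pinehurst 4.522, Claybrook 7.690, Stonebridge 5.863, Millford 0.707.
Rounding up gives 9, 2, 5, 8, 6, 1 = 31 seats, so the divisor must be adjusted.
With modified divisor 186: modified quotas Oakdale 7.887, Rivermont 1.285, Pinehurst 4.059, Claybrook 6.903, Stonebridge 5.263, Millford 0.634.
Rounding up: Oakdale 8, Rivermont 2, Pinehurst 5, Claybrook 7, Stonebridge 6, Millford 1 (total 29).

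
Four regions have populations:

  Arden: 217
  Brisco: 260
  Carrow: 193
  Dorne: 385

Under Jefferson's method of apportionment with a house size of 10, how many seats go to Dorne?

4

Standard divisor 1055/10 ≈ 105.5; standard quotas: Arden 2.057, Brisco 2.464, Carrow 1.829, Dorne 3.649.
Rounding down gives 2, 2, 1, 3 = 8 seats, so the divisor must be adjusted.
With modified divisor 90: modified quotas Arden 2.411, Brisco 2.889, Carrow 2.144, Dorne 4.278.
Rounding down: Arden 2, Brisco 2, Carrow 2, Dorne 4 (total 10).
Dorne receives 4.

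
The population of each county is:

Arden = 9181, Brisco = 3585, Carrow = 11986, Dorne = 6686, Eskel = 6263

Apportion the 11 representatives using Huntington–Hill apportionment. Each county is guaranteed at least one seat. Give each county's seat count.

With divisor 3604: modified quotas Arden 2.547, Brisco 0.995, Carrow 3.326, Dorne 1.855, Eskel 1.738.
Geometric-mean thresholds: Arden √(2·3)=2.449, Brisco (min 1), Carrow √(3·4)=3.464, Dorne √(1·2)=1.414, Eskel √(1·2)=1.414.
Each quota rounded against its threshold gives Arden 3, Brisco 1, Carrow 3, Dorne 2, Eskel 2 (total 11).

Arden=3, Brisco=1, Carrow=3, Dorne=2, Eskel=2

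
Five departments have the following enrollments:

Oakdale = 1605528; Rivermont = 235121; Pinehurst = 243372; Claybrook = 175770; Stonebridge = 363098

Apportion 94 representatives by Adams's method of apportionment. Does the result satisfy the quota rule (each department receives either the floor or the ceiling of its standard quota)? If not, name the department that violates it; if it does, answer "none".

Standard quotas: Oakdale 57.539, Rivermont 8.426, Pinehurst 8.722, Claybrook 6.299, Stonebridge 13.013.
Adams allocation: Oakdale 56, Rivermont 9, Pinehurst 9, Claybrook 7, Stonebridge 13.
Oakdale has quota 57.539 (lower 57, upper 58) but receives 56 — outside the quota interval.

Oakdale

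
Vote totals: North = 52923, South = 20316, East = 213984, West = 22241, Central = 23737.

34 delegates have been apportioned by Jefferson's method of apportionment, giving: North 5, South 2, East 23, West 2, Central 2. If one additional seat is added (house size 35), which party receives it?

Priority for the next seat is population ÷ (current seats + 1).
Priorities: North 8820.500, South 6772.000, East 8916.000, West 7413.667, Central 7912.333.
Highest priority: East.

East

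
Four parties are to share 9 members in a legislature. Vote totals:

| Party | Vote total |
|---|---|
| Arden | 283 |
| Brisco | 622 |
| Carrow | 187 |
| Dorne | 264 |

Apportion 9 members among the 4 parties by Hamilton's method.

Arden=2, Brisco=4, Carrow=1, Dorne=2

Standard divisor: 1356 ÷ 9 ≈ 150.667.
Standard quotas: Arden 1.878, Brisco 4.128, Carrow 1.241, Dorne 1.752.
Lower quotas: Arden 1, Brisco 4, Carrow 1, Dorne 1 (sum 7, leaving 2 seats).
Remainders in descending order: Arden 0.878, Dorne 0.752, Carrow 0.241, Brisco 0.128.
Largest remainders: Arden, Dorne receive the extra seats.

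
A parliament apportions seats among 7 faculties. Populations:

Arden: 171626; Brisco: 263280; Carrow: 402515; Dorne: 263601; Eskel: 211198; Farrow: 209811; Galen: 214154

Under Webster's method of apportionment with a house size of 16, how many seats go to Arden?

Standard divisor 1736185/16 ≈ 108511.562; standard quotas: Arden 1.582, Brisco 2.426, Carrow 3.709, Dorne 2.429, Eskel 1.946, Farrow 1.934, Galen 1.974.
Rounding to the nearest integer gives Arden 2, Brisco 2, Carrow 4, Dorne 2, Eskel 2, Farrow 2, Galen 2 — total 16, matching the house size, so no adjustment is needed.
Arden receives 2.

2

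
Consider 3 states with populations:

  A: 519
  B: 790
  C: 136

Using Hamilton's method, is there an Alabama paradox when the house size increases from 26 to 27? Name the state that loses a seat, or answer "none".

At 26 seats: A 9, B 14, C 3.
At 27 seats: A 10, B 15, C 2.
C drops from 3 to 2.

C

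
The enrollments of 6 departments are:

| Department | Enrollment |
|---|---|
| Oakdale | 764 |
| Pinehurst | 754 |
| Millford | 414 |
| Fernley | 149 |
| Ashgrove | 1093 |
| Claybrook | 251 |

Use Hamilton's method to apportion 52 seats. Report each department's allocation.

Total 3425; standard divisor 3425/52 ≈ 65.865.
Standard quotas: Oakdale 11.599, Pinehurst 11.448, Millford 6.286, Fernley 2.262, Ashgrove 16.594, Claybrook 3.811.
Lower quotas: Oakdale 11, Pinehurst 11, Millford 6, Fernley 2, Ashgrove 16, Claybrook 3 (sum 49, leaving 3 seats).
Remainders in descending order: Claybrook 0.811, Oakdale 0.599, Ashgrove 0.594, Pinehurst 0.448, Millford 0.286, Fernley 0.262.
The surplus seats go to Claybrook, Oakdale, Ashgrove.

Oakdale 12, Pinehurst 11, Millford 6, Fernley 2, Ashgrove 17, Claybrook 4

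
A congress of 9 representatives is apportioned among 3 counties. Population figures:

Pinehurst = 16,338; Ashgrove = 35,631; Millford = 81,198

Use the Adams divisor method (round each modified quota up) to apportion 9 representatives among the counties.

Pinehurst 1, Ashgrove 3, Millford 5

Standard divisor 133167/9 ≈ 14796.333; standard quotas: Pinehurst 1.104, Ashgrove 2.408, Millford 5.488.
Rounding up gives 2, 3, 6 = 11 seats, so the divisor must be adjusted.
With modified divisor 17100: modified quotas Pinehurst 0.955, Ashgrove 2.084, Millford 4.748.
Rounding up: Pinehurst 1, Ashgrove 3, Millford 5 (total 9).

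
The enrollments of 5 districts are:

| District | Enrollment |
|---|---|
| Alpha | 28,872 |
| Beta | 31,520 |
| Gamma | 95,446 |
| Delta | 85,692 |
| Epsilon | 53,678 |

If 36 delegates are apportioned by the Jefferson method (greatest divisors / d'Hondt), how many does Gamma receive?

Standard divisor 295208/36 ≈ 8200.222; standard quotas: Alpha 3.521, Beta 3.844, Gamma 11.639, Delta 10.450, Epsilon 6.546.
Rounding down gives 3, 3, 11, 10, 6 = 33 seats, so the divisor must be adjusted.
With modified divisor 7700: modified quotas Alpha 3.750, Beta 4.094, Gamma 12.396, Delta 11.129, Epsilon 6.971.
Rounding down: Alpha 3, Beta 4, Gamma 12, Delta 11, Epsilon 6 (total 36).
Gamma receives 12.

12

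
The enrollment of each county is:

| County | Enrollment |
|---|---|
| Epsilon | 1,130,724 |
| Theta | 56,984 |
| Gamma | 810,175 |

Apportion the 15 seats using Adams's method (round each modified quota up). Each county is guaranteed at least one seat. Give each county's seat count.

Epsilon 8, Theta 1, Gamma 6

Standard divisor 1997883/15 ≈ 133192.2; standard quotas: Epsilon 8.489, Theta 0.428, Gamma 6.083.
Rounding up gives 9, 1, 7 = 17 seats, so the divisor must be adjusted.
With modified divisor 151400: modified quotas Epsilon 7.468, Theta 0.376, Gamma 5.351.
Rounding up: Epsilon 8, Theta 1, Gamma 6 (total 15).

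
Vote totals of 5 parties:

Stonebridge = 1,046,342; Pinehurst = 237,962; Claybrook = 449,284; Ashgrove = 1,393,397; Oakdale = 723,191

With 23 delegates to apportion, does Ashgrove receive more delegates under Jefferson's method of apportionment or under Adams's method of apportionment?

Jefferson

Jefferson: Stonebridge 6, Pinehurst 1, Claybrook 3, Ashgrove 9, Oakdale 4.
Adams: Stonebridge 6, Pinehurst 2, Claybrook 3, Ashgrove 8, Oakdale 4.
Ashgrove gets 9 under Jefferson and 8 under Adams.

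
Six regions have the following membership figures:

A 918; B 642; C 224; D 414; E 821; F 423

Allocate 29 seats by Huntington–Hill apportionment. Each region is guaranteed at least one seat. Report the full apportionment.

A=8, B=5, C=2, D=3, E=7, F=4

With divisor 121: modified quotas A 7.587, B 5.306, C 1.851, D 3.421, E 6.785, F 3.496.
Geometric-mean thresholds: A √(7·8)=7.483, B √(5·6)=5.477, C √(1·2)=1.414, D √(3·4)=3.464, E √(6·7)=6.481, F √(3·4)=3.464.
Each quota rounded against its threshold gives A 8, B 5, C 2, D 3, E 7, F 4 (total 29).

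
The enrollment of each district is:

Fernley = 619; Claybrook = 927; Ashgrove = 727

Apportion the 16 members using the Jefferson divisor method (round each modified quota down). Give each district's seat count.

Fernley=4, Claybrook=7, Ashgrove=5

Standard divisor 2273/16 ≈ 142.062; standard quotas: Fernley 4.357, Claybrook 6.525, Ashgrove 5.117.
Rounding down gives 4, 6, 5 = 15 seats, so the divisor must be adjusted.
With modified divisor 130: modified quotas Fernley 4.762, Claybrook 7.131, Ashgrove 5.592.
Rounding down: Fernley 4, Claybrook 7, Ashgrove 5 (total 16).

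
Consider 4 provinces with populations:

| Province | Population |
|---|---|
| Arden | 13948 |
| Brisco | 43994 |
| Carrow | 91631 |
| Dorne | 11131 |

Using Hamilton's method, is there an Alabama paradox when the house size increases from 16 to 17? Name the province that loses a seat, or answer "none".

Arden

At 16 seats: Arden 2, Brisco 4, Carrow 9, Dorne 1.
At 17 seats: Arden 1, Brisco 5, Carrow 10, Dorne 1.
Arden drops from 2 to 1.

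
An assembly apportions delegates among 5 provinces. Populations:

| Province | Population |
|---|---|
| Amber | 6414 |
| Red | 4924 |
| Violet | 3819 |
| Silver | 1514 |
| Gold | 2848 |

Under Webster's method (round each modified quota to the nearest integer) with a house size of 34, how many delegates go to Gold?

Standard divisor 19519/34 ≈ 574.088; standard quotas: Amber 11.172, Red 8.577, Violet 6.652, Silver 2.637, Gold 4.961.
Rounding to the nearest integer gives 11, 9, 7, 3, 5 = 35 seats, so the divisor must be adjusted.
With modified divisor 583: modified quotas Amber 11.002, Red 8.446, Violet 6.551, Silver 2.597, Gold 4.885.
Rounding to the nearest integer: Amber 11, Red 8, Violet 7, Silver 3, Gold 5 (total 34).
Gold receives 5.

5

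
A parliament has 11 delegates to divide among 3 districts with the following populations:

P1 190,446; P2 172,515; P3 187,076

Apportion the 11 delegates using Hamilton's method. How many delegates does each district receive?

Total 550037; standard divisor 550037/11 ≈ 50003.364.
Standard quotas: P1 3.8087, P2 3.4501, P3 3.7413.
Lower quotas: P1 3, P2 3, P3 3 (sum 9, leaving 2 seats).
Remainders in descending order: P1 0.8087, P3 0.7413, P2 0.4501.
The surplus seats go to P1, P3.

P1 4, P2 3, P3 4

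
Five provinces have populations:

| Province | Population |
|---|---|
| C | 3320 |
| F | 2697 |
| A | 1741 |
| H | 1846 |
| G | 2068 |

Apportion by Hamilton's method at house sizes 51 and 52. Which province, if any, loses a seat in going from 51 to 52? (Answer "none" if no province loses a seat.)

none

At 51 seats: C 14, F 12, A 8, H 8, G 9.
At 52 seats: C 15, F 12, A 8, H 8, G 9.
No province's allocation decreased.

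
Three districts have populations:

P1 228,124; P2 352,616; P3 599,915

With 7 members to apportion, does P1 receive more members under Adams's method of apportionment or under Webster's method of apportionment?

Adams

Adams: P1 2, P2 2, P3 3.
Webster: P1 1, P2 2, P3 4.
P1 gets 2 under Adams and 1 under Webster.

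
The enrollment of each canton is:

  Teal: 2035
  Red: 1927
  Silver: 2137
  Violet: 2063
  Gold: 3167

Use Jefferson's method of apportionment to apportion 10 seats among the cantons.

Teal=2, Red=1, Silver=2, Violet=2, Gold=3

Standard divisor 11329/10 ≈ 1132.9; standard quotas: Teal 1.796, Red 1.701, Silver 1.886, Violet 1.821, Gold 2.795.
Rounding down gives 1, 1, 1, 1, 2 = 6 seats, so the divisor must be adjusted.
With modified divisor 1000: modified quotas Teal 2.035, Red 1.927, Silver 2.137, Violet 2.063, Gold 3.167.
Rounding down: Teal 2, Red 1, Silver 2, Violet 2, Gold 3 (total 10).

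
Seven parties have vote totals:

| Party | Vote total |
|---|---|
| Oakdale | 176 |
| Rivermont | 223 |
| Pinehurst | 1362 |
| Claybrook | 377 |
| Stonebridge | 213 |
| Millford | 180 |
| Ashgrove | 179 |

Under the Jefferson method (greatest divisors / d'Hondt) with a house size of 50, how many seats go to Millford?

Standard divisor 2710/50 ≈ 54.2; standard quotas: Oakdale 3.247, Rivermont 4.114, Pinehurst 25.129, Claybrook 6.956, Stonebridge 3.930, Millford 3.321, Ashgrove 3.303.
Rounding down gives 3, 4, 25, 6, 3, 3, 3 = 47 seats, so the divisor must be adjusted.
With modified divisor 51: modified quotas Oakdale 3.451, Rivermont 4.373, Pinehurst 26.706, Claybrook 7.392, Stonebridge 4.176, Millford 3.529, Ashgrove 3.510.
Rounding down: Oakdale 3, Rivermont 4, Pinehurst 26, Claybrook 7, Stonebridge 4, Millford 3, Ashgrove 3 (total 50).
Millford receives 3.

3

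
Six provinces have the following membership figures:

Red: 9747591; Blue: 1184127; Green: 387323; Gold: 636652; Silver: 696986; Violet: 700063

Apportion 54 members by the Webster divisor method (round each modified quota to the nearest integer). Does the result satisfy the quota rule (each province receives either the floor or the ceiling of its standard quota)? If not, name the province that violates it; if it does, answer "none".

Red

Standard quotas: Red 39.420, Blue 4.789, Green 1.566, Gold 2.575, Silver 2.819, Violet 2.831.
Webster allocation: Red 38, Blue 5, Green 2, Gold 3, Silver 3, Violet 3.
Red has quota 39.420 (lower 39, upper 40) but receives 38 — outside the quota interval.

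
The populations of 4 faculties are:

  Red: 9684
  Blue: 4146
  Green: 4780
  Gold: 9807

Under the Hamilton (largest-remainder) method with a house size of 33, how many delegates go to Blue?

5

Total 28417; standard divisor 28417/33 ≈ 861.121.
Standard quotas: Red 11.2458, Blue 4.8147, Green 5.5509, Gold 11.3886.
Lower quotas: Red 11, Blue 4, Green 5, Gold 11 (sum 31, leaving 2 seats).
Remainders in descending order: Blue 0.8147, Green 0.5509, Gold 0.3886, Red 0.2458.
The surplus seats go to Blue, Green.
Blue receives 5.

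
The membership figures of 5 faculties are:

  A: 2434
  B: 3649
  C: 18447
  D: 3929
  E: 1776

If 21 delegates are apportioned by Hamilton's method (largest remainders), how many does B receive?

2

The standard divisor is 30235/21 ≈ 1439.762.
Standard quotas: A 1.6906, B 2.5344, C 12.8125, D 2.7289, E 1.2335.
Lower quotas: A 1, B 2, C 12, D 2, E 1 (sum 18, leaving 3 seats).
Remainders in descending order: C 0.8125, D 0.7289, A 0.6906, B 0.5344, E 0.2335.
The surplus seats go to C, D, A.
B receives 2.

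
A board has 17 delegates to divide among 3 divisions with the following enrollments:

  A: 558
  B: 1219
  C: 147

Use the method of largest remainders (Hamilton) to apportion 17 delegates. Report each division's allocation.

A 5, B 11, C 1

Standard divisor: 1924 ÷ 17 ≈ 113.176.
Standard quotas: A 4.930, B 10.771, C 1.299.
Lower quotas: A 4, B 10, C 1 (sum 15, leaving 2 seats).
Remainders in descending order: A 0.930, B 0.771, C 0.299.
Largest remainders: A, B receive the extra seats.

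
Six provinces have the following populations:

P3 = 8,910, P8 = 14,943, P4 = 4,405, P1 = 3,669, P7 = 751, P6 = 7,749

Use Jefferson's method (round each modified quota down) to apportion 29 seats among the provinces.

Standard divisor 40427/29 ≈ 1394.034; standard quotas: P3 6.392, P8 10.719, P4 3.160, P1 2.632, P7 0.539, P6 5.559.
Rounding down gives 6, 10, 3, 2, 0, 5 = 26 seats, so the divisor must be adjusted.
With modified divisor 1260: modified quotas P3 7.071, P8 11.860, P4 3.496, P1 2.912, P7 0.596, P6 6.150.
Rounding down: P3 7, P8 11, P4 3, P1 2, P7 0, P6 6 (total 29).

P3: 7; P8: 11; P4: 3; P1: 2; P7: 0; P6: 6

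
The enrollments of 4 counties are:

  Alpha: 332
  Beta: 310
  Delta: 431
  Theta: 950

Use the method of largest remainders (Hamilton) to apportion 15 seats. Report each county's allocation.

Standard divisor: 2023 ÷ 15 ≈ 134.867.
Standard quotas: Alpha 2.462, Beta 2.299, Delta 3.196, Theta 7.044.
Lower quotas: Alpha 2, Beta 2, Delta 3, Theta 7 (sum 14, leaving 1 seat).
Remainders in descending order: Alpha 0.462, Beta 0.299, Delta 0.196, Theta 0.044.
The surplus seat goes to Alpha.

Alpha 3, Beta 2, Delta 3, Theta 7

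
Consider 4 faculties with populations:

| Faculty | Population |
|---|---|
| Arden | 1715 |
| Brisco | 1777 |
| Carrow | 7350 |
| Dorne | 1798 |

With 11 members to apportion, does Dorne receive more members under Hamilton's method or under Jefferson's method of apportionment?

Hamilton: Arden 1, Brisco 2, Carrow 6, Dorne 2.
Jefferson: Arden 1, Brisco 1, Carrow 8, Dorne 1.
Dorne gets 2 under Hamilton and 1 under Jefferson.

Hamilton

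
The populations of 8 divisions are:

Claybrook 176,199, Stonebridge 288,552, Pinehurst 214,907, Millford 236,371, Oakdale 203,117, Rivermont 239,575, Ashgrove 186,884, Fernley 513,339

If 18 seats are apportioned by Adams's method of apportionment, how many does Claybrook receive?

2

Standard divisor 2058944/18 ≈ 114385.778; standard quotas: Claybrook 1.540, Stonebridge 2.523, Pinehurst 1.879, Millford 2.066, Oakdale 1.776, Rivermont 2.094, Ashgrove 1.634, Fernley 4.488.
Rounding up gives 2, 3, 2, 3, 2, 3, 2, 5 = 22 seats, so the divisor must be adjusted.
With modified divisor 157700: modified quotas Claybrook 1.117, Stonebridge 1.830, Pinehurst 1.363, Millford 1.499, Oakdale 1.288, Rivermont 1.519, Ashgrove 1.185, Fernley 3.255.
Rounding up: Claybrook 2, Stonebridge 2, Pinehurst 2, Millford 2, Oakdale 2, Rivermont 2, Ashgrove 2, Fernley 4 (total 18).
Claybrook receives 2.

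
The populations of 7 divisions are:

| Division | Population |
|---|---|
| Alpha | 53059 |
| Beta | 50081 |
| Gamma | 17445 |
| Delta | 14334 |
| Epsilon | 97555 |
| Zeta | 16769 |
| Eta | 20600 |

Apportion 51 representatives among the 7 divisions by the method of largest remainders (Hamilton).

Standard divisor: 269843 ÷ 51 ≈ 5291.039.
Standard quotas: Alpha 10.0281, Beta 9.4652, Gamma 3.2971, Delta 2.7091, Epsilon 18.4378, Zeta 3.1693, Eta 3.8934.
Lower quotas: Alpha 10, Beta 9, Gamma 3, Delta 2, Epsilon 18, Zeta 3, Eta 3 (sum 48, leaving 3 seats).
Remainders in descending order: Eta 0.8934, Delta 0.7091, Beta 0.4652, Epsilon 0.4378, Gamma 0.2971, Zeta 0.1693, Alpha 0.0281.
Largest remainders: Eta, Delta, Beta receive the extra seats.

Alpha: 10, Beta: 10, Gamma: 3, Delta: 3, Epsilon: 18, Zeta: 3, Eta: 4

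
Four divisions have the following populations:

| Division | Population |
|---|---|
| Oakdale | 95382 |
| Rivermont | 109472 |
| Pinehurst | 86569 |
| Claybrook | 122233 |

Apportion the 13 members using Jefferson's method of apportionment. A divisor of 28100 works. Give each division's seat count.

Oakdale 3; Rivermont 3; Pinehurst 3; Claybrook 4

With modified divisor 28100: modified quotas Oakdale 3.394, Rivermont 3.896, Pinehurst 3.081, Claybrook 4.350.
Rounding down: Oakdale 3, Rivermont 3, Pinehurst 3, Claybrook 4 (total 13).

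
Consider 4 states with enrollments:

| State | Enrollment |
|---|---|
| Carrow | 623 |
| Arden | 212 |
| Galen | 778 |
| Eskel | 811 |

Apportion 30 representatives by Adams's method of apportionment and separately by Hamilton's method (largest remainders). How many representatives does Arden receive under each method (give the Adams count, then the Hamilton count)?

3 and 2

Adams: Carrow 8, Arden 3, Galen 9, Eskel 10.
Hamilton: Carrow 8, Arden 2, Galen 10, Eskel 10.
Arden gets 3 under Adams and 2 under Hamilton.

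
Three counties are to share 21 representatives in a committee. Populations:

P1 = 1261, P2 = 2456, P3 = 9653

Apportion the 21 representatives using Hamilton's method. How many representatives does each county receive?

Standard divisor: 13370 ÷ 21 ≈ 636.667.
Standard quotas: P1 1.9806, P2 3.8576, P3 15.1618.
Lower quotas: P1 1, P2 3, P3 15 (sum 19, leaving 2 seats).
Remainders in descending order: P1 0.9806, P2 0.8576, P3 0.1618.
Largest remainders: P1, P2 receive the extra seats.

P1=2, P2=4, P3=15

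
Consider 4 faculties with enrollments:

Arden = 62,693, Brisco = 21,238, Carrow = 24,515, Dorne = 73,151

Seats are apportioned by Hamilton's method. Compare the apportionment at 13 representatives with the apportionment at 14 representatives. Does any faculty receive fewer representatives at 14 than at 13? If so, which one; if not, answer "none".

At 13 seats: Arden 4, Brisco 2, Carrow 2, Dorne 5.
At 14 seats: Arden 5, Brisco 1, Carrow 2, Dorne 6.
Brisco drops from 2 to 1.

Brisco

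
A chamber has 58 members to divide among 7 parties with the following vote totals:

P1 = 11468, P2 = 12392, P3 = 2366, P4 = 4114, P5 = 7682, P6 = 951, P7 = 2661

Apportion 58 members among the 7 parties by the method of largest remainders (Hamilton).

The standard divisor is 41634/58 ≈ 717.828.
Standard quotas: P1 15.9760, P2 17.2632, P3 3.2961, P4 5.7312, P5 10.7017, P6 1.3248, P7 3.7070.
Lower quotas: P1 15, P2 17, P3 3, P4 5, P5 10, P6 1, P7 3 (sum 54, leaving 4 seats).
Remainders in descending order: P1 0.9760, P4 0.7312, P7 0.7070, P5 0.7017, P6 0.3248, P3 0.2961, P2 0.2632.
Largest remainders: P1, P4, P7, P5 receive the extra seats.

P1 16, P2 17, P3 3, P4 6, P5 11, P6 1, P7 4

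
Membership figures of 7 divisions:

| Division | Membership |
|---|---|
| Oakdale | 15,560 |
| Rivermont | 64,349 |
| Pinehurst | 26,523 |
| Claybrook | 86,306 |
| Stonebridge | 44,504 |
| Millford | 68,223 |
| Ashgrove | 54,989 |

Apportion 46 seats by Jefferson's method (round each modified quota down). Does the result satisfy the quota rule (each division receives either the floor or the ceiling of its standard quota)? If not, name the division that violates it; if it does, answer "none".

none

Standard quotas: Oakdale 1.986, Rivermont 8.212, Pinehurst 3.385, Claybrook 11.014, Stonebridge 5.679, Millford 8.706, Ashgrove 7.018.
Jefferson allocation: Oakdale 2, Rivermont 8, Pinehurst 3, Claybrook 11, Stonebridge 6, Millford 9, Ashgrove 7.
Every allocation lies between the lower and upper quota.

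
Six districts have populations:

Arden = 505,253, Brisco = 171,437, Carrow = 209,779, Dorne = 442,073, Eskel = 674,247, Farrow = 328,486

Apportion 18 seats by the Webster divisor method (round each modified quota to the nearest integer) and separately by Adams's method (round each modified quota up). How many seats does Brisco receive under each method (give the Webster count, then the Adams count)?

1 and 2

Webster: Arden 4, Brisco 1, Carrow 2, Dorne 3, Eskel 5, Farrow 3.
Adams: Arden 4, Brisco 2, Carrow 2, Dorne 3, Eskel 5, Farrow 2.
Brisco gets 1 under Webster and 2 under Adams.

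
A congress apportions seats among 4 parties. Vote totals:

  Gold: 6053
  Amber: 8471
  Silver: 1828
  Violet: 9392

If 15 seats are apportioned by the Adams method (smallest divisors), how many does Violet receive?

5

Standard divisor 25744/15 ≈ 1716.267; standard quotas: Gold 3.527, Amber 4.936, Silver 1.065, Violet 5.472.
Rounding up gives 4, 5, 2, 6 = 17 seats, so the divisor must be adjusted.
With modified divisor 1900: modified quotas Gold 3.186, Amber 4.458, Silver 0.962, Violet 4.943.
Rounding up: Gold 4, Amber 5, Silver 1, Violet 5 (total 15).
Violet receives 5.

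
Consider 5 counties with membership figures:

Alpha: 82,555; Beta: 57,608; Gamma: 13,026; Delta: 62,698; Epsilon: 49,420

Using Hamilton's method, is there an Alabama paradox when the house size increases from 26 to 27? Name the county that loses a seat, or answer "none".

none

At 26 seats: Alpha 8, Beta 6, Gamma 1, Delta 6, Epsilon 5.
At 27 seats: Alpha 9, Beta 6, Gamma 1, Delta 6, Epsilon 5.
No county's allocation decreased.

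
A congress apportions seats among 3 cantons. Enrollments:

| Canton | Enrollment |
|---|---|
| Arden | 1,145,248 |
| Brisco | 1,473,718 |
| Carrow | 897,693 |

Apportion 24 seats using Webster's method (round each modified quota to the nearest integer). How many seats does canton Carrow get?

6

Standard divisor 3516659/24 ≈ 146527.458; standard quotas: Arden 7.816, Brisco 10.058, Carrow 6.126.
Rounding to the nearest integer gives Arden 8, Brisco 10, Carrow 6 — total 24, matching the house size, so no adjustment is needed.
Carrow receives 6.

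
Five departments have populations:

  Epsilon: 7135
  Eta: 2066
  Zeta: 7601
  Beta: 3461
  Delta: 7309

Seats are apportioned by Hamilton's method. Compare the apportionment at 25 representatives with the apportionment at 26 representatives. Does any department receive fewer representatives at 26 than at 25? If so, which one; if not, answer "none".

none

At 25 seats: Epsilon 6, Eta 2, Zeta 7, Beta 3, Delta 7.
At 26 seats: Epsilon 7, Eta 2, Zeta 7, Beta 3, Delta 7.
No department's allocation decreased.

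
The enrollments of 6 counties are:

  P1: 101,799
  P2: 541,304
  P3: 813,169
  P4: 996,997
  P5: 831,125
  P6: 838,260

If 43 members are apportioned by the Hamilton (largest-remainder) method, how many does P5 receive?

9

Standard divisor: 4122654 ÷ 43 ≈ 95875.674.
Standard quotas: P1 1.0618, P2 5.6459, P3 8.4815, P4 10.3989, P5 8.6688, P6 8.7432.
Lower quotas: P1 1, P2 5, P3 8, P4 10, P5 8, P6 8 (sum 40, leaving 3 seats).
Remainders in descending order: P6 0.7432, P5 0.6688, P2 0.6459, P3 0.4815, P4 0.3989, P1 0.0618.
The surplus seats go to P6, P5, P2.
P5 receives 9.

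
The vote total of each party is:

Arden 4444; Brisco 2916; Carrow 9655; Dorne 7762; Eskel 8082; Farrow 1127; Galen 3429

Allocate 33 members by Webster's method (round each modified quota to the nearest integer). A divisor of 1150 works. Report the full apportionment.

With modified divisor 1150: modified quotas Arden 3.864, Brisco 2.536, Carrow 8.396, Dorne 6.750, Eskel 7.028, Farrow 0.980, Galen 2.982.
Rounding to the nearest integer: Arden 4, Brisco 3, Carrow 8, Dorne 7, Eskel 7, Farrow 1, Galen 3 (total 33).

Arden: 4, Brisco: 3, Carrow: 8, Dorne: 7, Eskel: 7, Farrow: 1, Galen: 3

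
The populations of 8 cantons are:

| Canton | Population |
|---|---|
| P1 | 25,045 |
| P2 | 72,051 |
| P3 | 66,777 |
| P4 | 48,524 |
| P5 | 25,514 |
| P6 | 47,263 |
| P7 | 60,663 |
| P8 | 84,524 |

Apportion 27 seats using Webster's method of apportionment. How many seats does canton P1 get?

Standard divisor 430361/27 ≈ 15939.296; standard quotas: P1 1.571, P2 4.520, P3 4.189, P4 3.044, P5 1.601, P6 2.965, P7 3.806, P8 5.303.
Rounding to the nearest integer gives 2, 5, 4, 3, 2, 3, 4, 5 = 28 seats, so the divisor must be adjusted.
With modified divisor 16400: modified quotas P1 1.527, P2 4.393, P3 4.072, P4 2.959, P5 1.556, P6 2.882, P7 3.699, P8 5.154.
Rounding to the nearest integer: P1 2, P2 4, P3 4, P4 3, P5 2, P6 3, P7 4, P8 5 (total 27).
P1 receives 2.

2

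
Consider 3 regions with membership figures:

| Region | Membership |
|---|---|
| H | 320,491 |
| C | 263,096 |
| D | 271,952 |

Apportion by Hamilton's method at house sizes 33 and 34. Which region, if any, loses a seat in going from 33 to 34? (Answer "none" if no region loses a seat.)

none

At 33 seats: H 12, C 10, D 11.
At 34 seats: H 13, C 10, D 11.
No region's allocation decreased.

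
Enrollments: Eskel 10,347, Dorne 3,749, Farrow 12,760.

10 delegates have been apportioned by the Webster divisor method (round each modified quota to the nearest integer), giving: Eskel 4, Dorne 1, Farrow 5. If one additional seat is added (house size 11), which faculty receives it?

Priority for the next seat is population ÷ (current seats + 0.5).
Priorities: Eskel 2299.333, Dorne 2499.333, Farrow 2320.000.
Highest priority: Dorne.

Dorne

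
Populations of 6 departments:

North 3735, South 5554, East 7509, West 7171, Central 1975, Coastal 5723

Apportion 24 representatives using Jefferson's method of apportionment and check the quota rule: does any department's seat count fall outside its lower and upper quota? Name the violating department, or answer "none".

none

Standard quotas: North 2.831, South 4.209, East 5.691, West 5.435, Central 1.497, Coastal 4.337.
Jefferson allocation: North 3, South 4, East 6, West 6, Central 1, Coastal 4.
Every allocation lies between the lower and upper quota.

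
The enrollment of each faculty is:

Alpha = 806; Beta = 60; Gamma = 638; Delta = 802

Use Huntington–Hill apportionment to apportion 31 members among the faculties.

Alpha=11; Beta=1; Gamma=8; Delta=11

With divisor 76: modified quotas Alpha 10.605, Beta 0.789, Gamma 8.395, Delta 10.553.
Geometric-mean thresholds: Alpha √(10·11)=10.488, Beta (min 1), Gamma √(8·9)=8.485, Delta √(10·11)=10.488.
Each quota rounded against its threshold gives Alpha 11, Beta 1, Gamma 8, Delta 11 (total 31).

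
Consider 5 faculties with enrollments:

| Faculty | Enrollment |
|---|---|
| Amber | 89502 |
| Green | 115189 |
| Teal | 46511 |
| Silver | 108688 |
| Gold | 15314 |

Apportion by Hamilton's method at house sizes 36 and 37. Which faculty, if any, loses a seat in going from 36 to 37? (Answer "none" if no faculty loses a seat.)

At 36 seats: Amber 9, Green 11, Teal 4, Silver 10, Gold 2.
At 37 seats: Amber 9, Green 11, Teal 5, Silver 11, Gold 1.
Gold drops from 2 to 1.

Gold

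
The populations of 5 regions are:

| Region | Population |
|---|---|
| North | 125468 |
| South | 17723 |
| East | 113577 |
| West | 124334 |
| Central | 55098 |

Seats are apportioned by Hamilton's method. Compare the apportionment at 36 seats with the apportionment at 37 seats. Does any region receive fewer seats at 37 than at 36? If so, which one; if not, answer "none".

At 36 seats: North 10, South 2, East 9, West 10, Central 5.
At 37 seats: North 11, South 1, East 10, West 10, Central 5.
South drops from 2 to 1.

South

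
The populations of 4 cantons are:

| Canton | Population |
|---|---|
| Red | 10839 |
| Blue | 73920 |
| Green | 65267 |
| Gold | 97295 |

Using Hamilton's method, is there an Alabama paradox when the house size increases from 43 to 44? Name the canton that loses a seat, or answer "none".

At 43 seats: Red 2, Blue 13, Green 11, Gold 17.
At 44 seats: Red 2, Blue 13, Green 12, Gold 17.
No canton's allocation decreased.

none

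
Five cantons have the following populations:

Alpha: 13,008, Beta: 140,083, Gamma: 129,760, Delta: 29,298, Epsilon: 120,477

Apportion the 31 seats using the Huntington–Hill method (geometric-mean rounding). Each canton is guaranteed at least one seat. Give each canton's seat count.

With divisor 13938: modified quotas Alpha 0.933, Beta 10.050, Gamma 9.310, Delta 2.102, Epsilon 8.644.
Geometric-mean thresholds: Alpha (min 1), Beta √(10·11)=10.488, Gamma √(9·10)=9.487, Delta √(2·3)=2.449, Epsilon √(8·9)=8.485.
Each quota rounded against its threshold gives Alpha 1, Beta 10, Gamma 9, Delta 2, Epsilon 9 (total 31).

Alpha 1, Beta 10, Gamma 9, Delta 2, Epsilon 9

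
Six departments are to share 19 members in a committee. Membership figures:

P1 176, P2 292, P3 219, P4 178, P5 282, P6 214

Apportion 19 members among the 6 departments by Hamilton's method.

Total 1361; standard divisor 1361/19 ≈ 71.632.
Standard quotas: P1 2.457, P2 4.076, P3 3.057, P4 2.485, P5 3.937, P6 2.988.
Lower quotas: P1 2, P2 4, P3 3, P4 2, P5 3, P6 2 (sum 16, leaving 3 seats).
Remainders in descending order: P6 0.988, P5 0.937, P4 0.485, P1 0.457, P2 0.076, P3 0.057.
The surplus seats go to P6, P5, P4.

P1: 2, P2: 4, P3: 3, P4: 3, P5: 4, P6: 3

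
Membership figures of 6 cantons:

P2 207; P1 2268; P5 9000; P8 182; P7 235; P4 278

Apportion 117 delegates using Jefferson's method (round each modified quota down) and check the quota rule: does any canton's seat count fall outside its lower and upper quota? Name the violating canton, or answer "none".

P5

Standard quotas: P2 1.990, P1 21.804, P5 86.524, P8 1.750, P7 2.259, P4 2.673.
Jefferson allocation: P2 2, P1 22, P5 88, P8 1, P7 2, P4 2.
P5 has quota 86.524 (lower 86, upper 87) but receives 88 — outside the quota interval.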